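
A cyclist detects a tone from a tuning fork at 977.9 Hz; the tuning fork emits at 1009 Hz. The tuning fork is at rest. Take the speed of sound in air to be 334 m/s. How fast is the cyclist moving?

f' < f, so the cyclist is receding.
f' = f · (v − v_o)/v ⇒ v_o = v · |f'/f − 1|.
v_o = 334 × |977.9/1009 − 1| = 334 × 0.03082 ≈ 10.3 m/s.

10.3 m/s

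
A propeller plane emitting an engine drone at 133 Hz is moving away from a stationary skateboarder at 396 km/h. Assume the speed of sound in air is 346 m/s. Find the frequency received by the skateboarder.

101 Hz

396 km/h = 110 m/s.
With the source moving away from a stationary observer, f' = f · v/(v + v_s).
f' = 133 × 346/(346 + 110) = 133 × 346/456 ≈ 101 Hz.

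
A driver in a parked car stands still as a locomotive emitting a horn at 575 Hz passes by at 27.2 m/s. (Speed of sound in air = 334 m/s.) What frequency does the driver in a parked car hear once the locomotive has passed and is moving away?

Receding: f₂ = f · v/(v + v_s) = 575 × 334/361.2 ≈ 532 Hz.

532 Hz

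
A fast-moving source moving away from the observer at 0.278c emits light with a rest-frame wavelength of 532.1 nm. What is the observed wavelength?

707.9 nm

Relativistic Doppler for wavelength: λ' = λ₀ · √((1 + β)/(1 − β)).
λ' = 532.1 × √(1.2780/0.7220) = 532.1 × 1.33044 ≈ 707.9 nm.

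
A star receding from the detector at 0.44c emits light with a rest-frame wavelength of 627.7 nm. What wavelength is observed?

Relativistic Doppler for wavelength: λ' = λ₀ · √((1 + β)/(1 − β)).
λ' = 627.7 × √(1.4400/0.5600) = 627.7 × 1.60357 ≈ 1006.6 nm.

1006.6 nm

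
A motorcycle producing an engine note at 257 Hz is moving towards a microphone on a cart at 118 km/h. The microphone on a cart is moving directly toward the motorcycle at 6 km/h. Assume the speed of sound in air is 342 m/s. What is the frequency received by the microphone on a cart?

118 km/h = 32.78 m/s; 6 km/h = 1.667 m/s.
Both move, so f' = f · (v + v_o)/(v − v_s).
f' = 257 × (342 + 1.667)/(342 − 32.78) = 257 × 343.67/309.22 ≈ 286 Hz.

286 Hz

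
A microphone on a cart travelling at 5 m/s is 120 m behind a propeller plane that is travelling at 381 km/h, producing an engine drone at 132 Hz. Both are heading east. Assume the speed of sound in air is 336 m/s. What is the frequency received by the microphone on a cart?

381 km/h = 105.8 m/s.
The microphone on a cart is behind, so the propeller plane is moving away from it while the microphone on a cart is moving toward the propeller plane.
With source receding and observer approaching, f' = f · (v + v_o)/(v + v_s).
f' = 132 × (336 + 5)/(336 + 105.8) = 132 × 341/441.83 ≈ 102 Hz.

102 Hz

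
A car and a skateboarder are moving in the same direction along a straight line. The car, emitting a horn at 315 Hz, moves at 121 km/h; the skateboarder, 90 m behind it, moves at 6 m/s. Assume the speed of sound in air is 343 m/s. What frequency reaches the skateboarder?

121 km/h = 33.61 m/s.
The skateboarder is behind, so the car is moving away from it while the skateboarder is moving toward the car.
With source receding and observer approaching, f' = f · (v + v_o)/(v + v_s).
f' = 315 × (343 + 6)/(343 + 33.61) = 315 × 349/376.61 ≈ 292 Hz.

292 Hz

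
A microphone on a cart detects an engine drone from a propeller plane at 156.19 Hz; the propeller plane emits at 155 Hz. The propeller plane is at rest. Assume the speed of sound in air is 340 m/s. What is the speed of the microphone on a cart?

f' > f, so the microphone on a cart is approaching.
f' = f · (v + v_o)/v ⇒ v_o = v · |f'/f − 1|.
v_o = 340 × |156.19/155 − 1| = 340 × 0.007677 ≈ 2.61 m/s.

2.61 m/s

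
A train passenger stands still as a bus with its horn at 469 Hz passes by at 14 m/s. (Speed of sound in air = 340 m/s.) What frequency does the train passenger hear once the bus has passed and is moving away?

450 Hz

Receding: f₂ = f · v/(v + v_s) = 469 × 340/354 ≈ 450 Hz.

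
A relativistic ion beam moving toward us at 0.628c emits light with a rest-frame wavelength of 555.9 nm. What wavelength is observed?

Relativistic Doppler for wavelength: λ' = λ₀ · √((1 − β)/(1 + β)).
λ' = 555.9 × √(0.3720/1.6280) = 555.9 × 0.47802 ≈ 265.7 nm.

265.7 nm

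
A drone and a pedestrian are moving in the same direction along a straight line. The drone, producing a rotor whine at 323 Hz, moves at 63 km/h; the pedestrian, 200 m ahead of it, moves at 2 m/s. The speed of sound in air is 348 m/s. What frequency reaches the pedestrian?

338 Hz

63 km/h = 17.5 m/s.
The pedestrian is ahead, so the drone is moving toward it while the pedestrian is moving away from the drone.
General Doppler shift: f' = f · (v − v_o)/(v − v_s).
f' = 323 × (348 − 2)/(348 − 17.5) = 323 × 346/330.5 ≈ 338 Hz.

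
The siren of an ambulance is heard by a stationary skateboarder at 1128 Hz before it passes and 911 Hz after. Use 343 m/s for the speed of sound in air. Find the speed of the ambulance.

f₁/f₂ = (v + v_s)/(v − v_s), so v_s = v · (f₁ − f₂)/(f₁ + f₂).
v_s = 343 × (1128 − 911)/(1128 + 911) = 343 × 217/2039 ≈ 37 m/s.

37 m/s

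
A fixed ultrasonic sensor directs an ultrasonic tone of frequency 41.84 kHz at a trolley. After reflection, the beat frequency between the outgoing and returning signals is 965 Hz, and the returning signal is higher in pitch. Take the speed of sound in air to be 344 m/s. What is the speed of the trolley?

3.9 m/s

Double Doppler shift off a moving reflector: f₂ = f₀ · (v + u)/(v − u) (u > 0 toward emitter).
Returning signal is higher, so f₂ = f₀ + Δf = 41840 + 965 = 42805 Hz.
Rearranging, u = v · (f₂ − f₀)/(f₂ + f₀) = 344 × 965/84645 ≈ 3.9 m/s.
So the trolley is moving at 3.9 m/s toward the emitter.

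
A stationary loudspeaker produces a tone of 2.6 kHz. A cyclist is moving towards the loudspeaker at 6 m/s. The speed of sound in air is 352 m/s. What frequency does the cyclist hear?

2.64 kHz

Only the observer moves, toward the source, so f' = f · (v + v_o)/v.
f' = 2.6 × (352 + 6)/352 = 2.6 × 358/352 ≈ 2.64 kHz.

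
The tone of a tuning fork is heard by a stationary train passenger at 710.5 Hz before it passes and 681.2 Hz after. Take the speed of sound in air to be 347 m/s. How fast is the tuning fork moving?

f₁/f₂ = (v + v_s)/(v − v_s), so v_s = v · (f₁ − f₂)/(f₁ + f₂).
v_s = 347 × (710.5 − 681.2)/(710.5 + 681.2) = 347 × 29.3/1391.7 ≈ 7.3 m/s.

7.3 m/s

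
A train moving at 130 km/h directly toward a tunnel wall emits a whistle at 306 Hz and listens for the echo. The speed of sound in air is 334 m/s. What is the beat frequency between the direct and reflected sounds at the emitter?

74 Hz

130 km/h = 36.11 m/s.
The tunnel wall receives the sound from a moving source: f₁ = f₀ · v/(v − v_e) = 306 × 334/297.89 ≈ 343.1 Hz.
On the return leg the train is a moving observer: f₂ = f₁ · (v + v_e)/v = 343.1 × 370.11/334 ≈ 380.2 Hz.
Beat against the emitted tone: |f₂ − f₀| = 2v_e·f₀/(v − v_e) = 2 × 36.11 × 306/297.89 ≈ 74 Hz.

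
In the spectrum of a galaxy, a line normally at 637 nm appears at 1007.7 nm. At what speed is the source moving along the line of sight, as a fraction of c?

λ'/λ₀ = 1.5819 > 1 (redshift), so the source is receding.
λ'/λ₀ = √((1 + β)/(1 − β)) for a receding source ⇒ β = (r² − 1)/(r² + 1) with r = λ'/λ₀.
β = (2.5026 − 1)/(2.5026 + 1) ≈ 0.429.

0.429c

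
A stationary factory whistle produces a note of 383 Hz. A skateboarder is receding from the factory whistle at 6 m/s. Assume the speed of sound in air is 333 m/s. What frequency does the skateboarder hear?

Only the observer moves, away from the source, so f' = f · (v − v_o)/v.
f' = 383 × (333 − 6)/333 = 383 × 327/333 ≈ 376 Hz.

376 Hz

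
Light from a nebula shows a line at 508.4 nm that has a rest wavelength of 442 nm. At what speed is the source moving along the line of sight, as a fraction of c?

λ'/λ₀ = 1.1502 > 1 (redshift), so the source is receding.
λ'/λ₀ = √((1 + β)/(1 − β)) for a receding source ⇒ β = (r² − 1)/(r² + 1) with r = λ'/λ₀.
β = (1.3230 − 1)/(1.3230 + 1) ≈ 0.139.

0.139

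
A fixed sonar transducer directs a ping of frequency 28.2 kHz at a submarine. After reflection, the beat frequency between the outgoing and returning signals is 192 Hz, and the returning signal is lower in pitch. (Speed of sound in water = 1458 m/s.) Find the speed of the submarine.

5.0 m/s

Double Doppler shift off a moving reflector: f₂ = f₀ · (v + u)/(v − u) (u > 0 toward emitter).
Returning signal is lower, so f₂ = f₀ − Δf = 28200 − 192 = 28008 Hz.
Rearranging, u = v · (f₂ − f₀)/(f₂ + f₀) = 1458 × -192/56208 ≈ -5.0 m/s.
So the submarine is moving at 5.0 m/s away from the emitter.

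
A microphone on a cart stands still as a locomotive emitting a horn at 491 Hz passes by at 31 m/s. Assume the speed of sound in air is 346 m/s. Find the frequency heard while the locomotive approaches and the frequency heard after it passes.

Approaching: f₁ = f · v/(v − v_s) = 491 × 346/315 ≈ 539 Hz.
Receding: f₂ = f · v/(v + v_s) = 491 × 346/377 ≈ 451 Hz.

539 Hz approaching; 451 Hz receding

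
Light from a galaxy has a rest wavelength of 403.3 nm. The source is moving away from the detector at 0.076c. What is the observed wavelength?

435.2 nm

Relativistic Doppler for wavelength: λ' = λ₀ · √((1 + β)/(1 − β)).
λ' = 403.3 × √(1.0760/0.9240) = 403.3 × 1.07912 ≈ 435.2 nm.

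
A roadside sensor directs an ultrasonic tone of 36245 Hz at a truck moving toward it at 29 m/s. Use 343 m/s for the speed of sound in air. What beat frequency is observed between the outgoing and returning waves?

6695 Hz

At the truck (a moving observer), f₁ = f₀ · (v + u)/v = 36245 × 372/343 ≈ 39309 Hz.
On reflection it acts as a source moving toward the stationary detector: f₂ = f₁ · v/(v − u) = 39309 × 343/314 ≈ 42940 Hz.
Equivalently f₂ = f₀ · (v + u)/(v − u).
Beat frequency: |f₂ − f₀| = 2u·f₀/(v − u) = 2 × 29 × 36245/314 ≈ 6695 Hz.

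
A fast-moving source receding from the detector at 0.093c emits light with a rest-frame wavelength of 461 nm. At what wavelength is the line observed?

506.1 nm

Relativistic Doppler for wavelength: λ' = λ₀ · √((1 + β)/(1 − β)).
λ' = 461 × √(1.0930/0.9070) = 461 × 1.09776 ≈ 506.1 nm.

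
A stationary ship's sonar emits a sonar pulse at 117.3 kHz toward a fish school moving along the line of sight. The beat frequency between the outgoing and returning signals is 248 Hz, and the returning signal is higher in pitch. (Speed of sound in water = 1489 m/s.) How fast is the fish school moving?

1.57 m/s

Double Doppler shift off a moving reflector: f₂ = f₀ · (v + u)/(v − u) (u > 0 toward emitter).
Returning signal is higher, so f₂ = f₀ + Δf = 117300 + 248 = 117548 Hz.
Rearranging, u = v · (f₂ − f₀)/(f₂ + f₀) = 1489 × 248/234848 ≈ 1.57 m/s.
So the fish school is moving at 1.57 m/s toward the emitter.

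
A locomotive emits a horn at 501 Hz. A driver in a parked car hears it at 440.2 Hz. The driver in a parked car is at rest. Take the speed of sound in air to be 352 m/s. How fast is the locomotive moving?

49 m/s

f' < f, so the locomotive is receding.
f' = f · v/(v + v_s) ⇒ v_s = v · |1 − f/f'|.
v_s = 352 × |1 − 501/440.2| = 352 × 0.1381 ≈ 49 m/s.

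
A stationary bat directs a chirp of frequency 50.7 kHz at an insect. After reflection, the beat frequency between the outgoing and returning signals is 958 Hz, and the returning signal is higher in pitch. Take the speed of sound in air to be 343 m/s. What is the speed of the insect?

3.2 m/s

Double Doppler shift off a moving reflector: f₂ = f₀ · (v + u)/(v − u) (u > 0 toward emitter).
Returning signal is higher, so f₂ = f₀ + Δf = 50700 + 958 = 51658 Hz.
Rearranging, u = v · (f₂ − f₀)/(f₂ + f₀) = 343 × 958/102358 ≈ 3.2 m/s.
So the insect is moving at 3.2 m/s toward the emitter.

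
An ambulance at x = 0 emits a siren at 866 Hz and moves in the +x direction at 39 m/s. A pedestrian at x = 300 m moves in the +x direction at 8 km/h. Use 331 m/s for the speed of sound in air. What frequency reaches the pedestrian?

975 Hz

8 km/h = 2.222 m/s.
The observer lies on the +x side, so the source is heading toward the observer and the observer is heading away from the source.
General Doppler shift: f' = f · (v − v_o)/(v − v_s).
f' = 866 × (331 − 2.222)/(331 − 39) = 866 × 328.78/292 ≈ 975 Hz.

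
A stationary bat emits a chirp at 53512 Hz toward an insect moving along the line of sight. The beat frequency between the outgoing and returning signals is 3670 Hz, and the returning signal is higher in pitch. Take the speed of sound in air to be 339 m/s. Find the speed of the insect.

11.2 m/s

Double Doppler shift off a moving reflector: f₂ = f₀ · (v + u)/(v − u) (u > 0 toward emitter).
Returning signal is higher, so f₂ = f₀ + Δf = 53512 + 3670 = 57182 Hz.
Rearranging, u = v · (f₂ − f₀)/(f₂ + f₀) = 339 × 3670/110694 ≈ 11.2 m/s.
So the insect is moving at 11.2 m/s toward the emitter.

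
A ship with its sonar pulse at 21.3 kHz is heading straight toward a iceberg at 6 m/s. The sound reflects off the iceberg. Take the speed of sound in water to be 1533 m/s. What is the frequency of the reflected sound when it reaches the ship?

The iceberg receives the sound from a moving source: f₁ = f₀ · v/(v − v_e) = 21.3 × 1533/1527 ≈ 21.4 kHz.
On the return leg the ship is a moving observer: f₂ = f₁ · (v + v_e)/v = 21.4 × 1539/1533 ≈ 21.5 kHz.
Equivalently f₂ = f₀ · (v + v_e)/(v − v_e).

21.5 kHz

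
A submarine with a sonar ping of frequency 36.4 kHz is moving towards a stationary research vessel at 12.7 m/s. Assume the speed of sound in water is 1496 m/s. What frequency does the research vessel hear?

36.7 kHz

With the source moving toward a stationary observer, f' = f · v/(v − v_s).
f' = 36.4 × 1496/(1496 − 12.7) = 36.4 × 1496/1483 ≈ 36.7 kHz.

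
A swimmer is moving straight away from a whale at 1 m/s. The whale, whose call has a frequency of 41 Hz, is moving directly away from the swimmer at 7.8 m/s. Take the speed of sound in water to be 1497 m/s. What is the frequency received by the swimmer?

40.8 Hz

Both move, so f' = f · (v − v_o)/(v + v_s).
f' = 41 × (1497 − 1)/(1497 + 7.8) = 41 × 1496/1504.8 ≈ 40.8 Hz.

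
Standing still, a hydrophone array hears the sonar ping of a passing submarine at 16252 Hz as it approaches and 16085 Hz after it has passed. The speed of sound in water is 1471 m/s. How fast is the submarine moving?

f₁/f₂ = (v + v_s)/(v − v_s), so v_s = v · (f₁ − f₂)/(f₁ + f₂).
v_s = 1471 × (16252 − 16085)/(16252 + 16085) = 1471 × 167/32337 ≈ 7.6 m/s.

7.6 m/s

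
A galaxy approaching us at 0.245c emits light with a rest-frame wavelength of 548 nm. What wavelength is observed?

426.7 nm

Relativistic Doppler for wavelength: λ' = λ₀ · √((1 − β)/(1 + β)).
λ' = 548 × √(0.7550/1.2450) = 548 × 0.77873 ≈ 426.7 nm.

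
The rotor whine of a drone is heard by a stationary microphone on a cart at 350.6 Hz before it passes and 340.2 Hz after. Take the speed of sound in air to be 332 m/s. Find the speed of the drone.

5.0 m/s

f₁/f₂ = (v + v_s)/(v − v_s), so v_s = v · (f₁ − f₂)/(f₁ + f₂).
v_s = 332 × (350.6 − 340.2)/(350.6 + 340.2) = 332 × 10.4/690.8 ≈ 5.0 m/s.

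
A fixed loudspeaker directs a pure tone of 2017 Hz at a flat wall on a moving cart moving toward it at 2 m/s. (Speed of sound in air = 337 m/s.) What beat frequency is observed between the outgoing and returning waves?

At the flat wall on a moving cart (a moving observer), f₁ = f₀ · (v + u)/v = 2017 × 339/337 ≈ 2029.0 Hz.
The reflection then acts as a moving source: f₂ = f₁ · v/(v − u) ≈ 2041.1 Hz.
Equivalently f₂ = f₀ · (v + u)/(v − u).
Beat frequency: |f₂ − f₀| = 2u·f₀/(v − u) = 2 × 2 × 2017/335 ≈ 24.1 Hz.

24.1 Hz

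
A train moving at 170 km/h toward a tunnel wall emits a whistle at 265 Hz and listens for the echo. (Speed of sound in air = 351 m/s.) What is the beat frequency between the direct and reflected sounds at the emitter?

170 km/h = 47.22 m/s.
The tunnel wall receives the sound from a moving source: f₁ = f₀ · v/(v − v_e) = 265 × 351/303.78 ≈ 306.2 Hz.
On the return leg the train is a moving observer: f₂ = f₁ · (v + v_e)/v = 306.2 × 398.22/351 ≈ 347.4 Hz.
Beat against the emitted tone: |f₂ − f₀| = 2v_e·f₀/(v − v_e) = 2 × 47.22 × 265/303.78 ≈ 82 Hz.

82 Hz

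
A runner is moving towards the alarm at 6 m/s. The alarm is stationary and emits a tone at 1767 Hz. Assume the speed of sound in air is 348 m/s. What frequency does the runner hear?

1797 Hz

Only the observer moves, toward the source, so f' = f · (v + v_o)/v.
f' = 1767 × (348 + 6)/348 = 1767 × 354/348 ≈ 1797 Hz.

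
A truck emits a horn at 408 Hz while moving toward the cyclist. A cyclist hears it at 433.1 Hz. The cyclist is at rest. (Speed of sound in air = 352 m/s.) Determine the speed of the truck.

20.4 m/s

f' = f · v/(v − v_s) ⇒ v_s = v · |1 − f/f'|.
v_s = 352 × |1 − 408/433.1| = 352 × 0.05795 ≈ 20.4 m/s.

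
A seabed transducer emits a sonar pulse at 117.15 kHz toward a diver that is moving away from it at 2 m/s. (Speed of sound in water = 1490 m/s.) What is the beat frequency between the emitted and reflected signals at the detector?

At the diver (a moving observer), f₁ = f₀ · (v − u)/v = 117.15 × 1488/1490 ≈ 116.993 kHz.
The reflection then acts as a moving source: f₂ = f₁ · v/(v + u) ≈ 116.836 kHz.
Beat frequency (with f₀ = 117150 Hz): |f₂ − f₀| = 2u·f₀/(v + u) = 2 × 2 × 117150/1492 ≈ 314 Hz.

314 Hz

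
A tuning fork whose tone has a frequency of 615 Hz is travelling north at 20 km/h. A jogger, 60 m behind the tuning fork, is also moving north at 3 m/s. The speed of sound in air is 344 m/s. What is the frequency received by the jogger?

20 km/h = 5.556 m/s.
The jogger is behind, so the tuning fork is moving away from it while the jogger is moving toward the tuning fork.
With source receding and observer approaching, f' = f · (v + v_o)/(v + v_s).
f' = 615 × (344 + 3)/(344 + 5.556) = 615 × 347/349.56 ≈ 611 Hz.

611 Hz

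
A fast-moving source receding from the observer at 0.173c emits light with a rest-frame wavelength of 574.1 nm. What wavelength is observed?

683.7 nm

Relativistic Doppler for wavelength: λ' = λ₀ · √((1 + β)/(1 − β)).
λ' = 574.1 × √(1.1730/0.8270) = 574.1 × 1.19096 ≈ 683.7 nm.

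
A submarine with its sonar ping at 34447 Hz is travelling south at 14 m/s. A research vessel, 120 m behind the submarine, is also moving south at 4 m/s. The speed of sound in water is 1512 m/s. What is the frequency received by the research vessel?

34221 Hz

The research vessel is behind, so the submarine is moving away from it while the research vessel is moving toward the submarine.
General Doppler shift: f' = f · (v + v_o)/(v + v_s).
f' = 34447 × (1512 + 4)/(1512 + 14) = 34447 × 1516/1526 ≈ 34221 Hz.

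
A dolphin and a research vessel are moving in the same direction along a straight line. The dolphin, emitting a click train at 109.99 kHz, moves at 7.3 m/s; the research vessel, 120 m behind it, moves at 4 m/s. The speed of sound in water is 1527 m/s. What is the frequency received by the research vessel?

109.8 kHz

The research vessel is behind, so the dolphin is moving away from it while the research vessel is moving toward the dolphin.
Both move, so f' = f · (v + v_o)/(v + v_s).
f' = 109.99 × (1527 + 4)/(1527 + 7.3) = 109.99 × 1531/1534.3 ≈ 109.8 kHz.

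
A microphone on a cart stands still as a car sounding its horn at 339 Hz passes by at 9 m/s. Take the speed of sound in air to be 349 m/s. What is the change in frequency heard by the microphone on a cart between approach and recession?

Approaching: f₁ = f · v/(v − v_s) = 339 × 349/340 ≈ 348.0 Hz.
Receding: f₂ = f · v/(v + v_s) = 339 × 349/358 ≈ 330.5 Hz.
Drop: f₁ − f₂ = 2f·v·v_s/(v² − v_s²) = 2 × 339 × 349 × 9/(349² − 9²) ≈ 17.5 Hz.

17.5 Hz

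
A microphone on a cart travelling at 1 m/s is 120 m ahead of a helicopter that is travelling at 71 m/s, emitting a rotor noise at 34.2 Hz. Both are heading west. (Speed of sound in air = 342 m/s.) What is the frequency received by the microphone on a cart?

43.0 Hz

The microphone on a cart is ahead, so the helicopter is moving toward it while the microphone on a cart is moving away from the helicopter.
With source approaching and observer receding, f' = f · (v − v_o)/(v − v_s).
f' = 34.2 × (342 − 1)/(342 − 71) = 34.2 × 341/271 ≈ 43.0 Hz.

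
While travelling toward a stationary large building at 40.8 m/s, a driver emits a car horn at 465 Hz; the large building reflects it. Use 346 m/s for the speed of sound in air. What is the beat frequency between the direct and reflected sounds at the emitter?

The large building receives the sound from a moving source: f₁ = f₀ · v/(v − v_e) = 465 × 346/305.2 ≈ 527.2 Hz.
On the return leg the driver is a moving observer: f₂ = f₁ · (v + v_e)/v = 527.2 × 386.8/346 ≈ 589.3 Hz.
Beat against the emitted tone: |f₂ − f₀| = 2v_e·f₀/(v − v_e) = 2 × 40.8 × 465/305.2 ≈ 124 Hz.

124 Hz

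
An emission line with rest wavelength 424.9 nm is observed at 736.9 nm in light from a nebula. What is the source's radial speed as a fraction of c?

λ'/λ₀ = 1.7343 > 1 (redshift), so the source is receding.
λ'/λ₀ = √((1 + β)/(1 − β)) for a receding source ⇒ β = (r² − 1)/(r² + 1) with r = λ'/λ₀.
β = (3.0078 − 1)/(3.0078 + 1) ≈ 0.501.

0.501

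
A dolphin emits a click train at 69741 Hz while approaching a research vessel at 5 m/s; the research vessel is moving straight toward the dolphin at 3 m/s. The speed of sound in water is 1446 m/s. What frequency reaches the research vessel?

General Doppler shift: f' = f · (v + v_o)/(v − v_s).
f' = 69741 × (1446 + 3)/(1446 − 5) = 69741 × 1449/1441 ≈ 70128 Hz.

70128 Hz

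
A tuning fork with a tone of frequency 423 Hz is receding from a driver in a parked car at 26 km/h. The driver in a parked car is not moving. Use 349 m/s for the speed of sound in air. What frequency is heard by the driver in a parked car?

414 Hz

26 km/h = 7.222 m/s.
Only the source moves, away from the listener, so f' = f · v/(v + v_s).
f' = 423 × 349/(349 + 7.222) = 423 × 349/356.2 ≈ 414 Hz.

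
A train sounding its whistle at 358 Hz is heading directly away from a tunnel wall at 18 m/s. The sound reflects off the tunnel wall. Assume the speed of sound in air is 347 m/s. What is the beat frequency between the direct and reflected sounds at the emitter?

35.3 Hz

The tunnel wall receives the sound from a moving source: f₁ = f₀ · v/(v + v_e) = 358 × 347/365 ≈ 340.3 Hz.
On the return leg the train is a moving observer: f₂ = f₁ · (v − v_e)/v = 340.3 × 329/347 ≈ 322.7 Hz.
Beat against the emitted tone: |f₂ − f₀| = 2v_e·f₀/(v + v_e) = 2 × 18 × 358/365 ≈ 35.3 Hz.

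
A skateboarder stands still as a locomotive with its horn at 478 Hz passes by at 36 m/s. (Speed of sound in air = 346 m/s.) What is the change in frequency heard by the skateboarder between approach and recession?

101 Hz

Approaching: f₁ = f · v/(v − v_s) = 478 × 346/310 ≈ 534 Hz.
Receding: f₂ = f · v/(v + v_s) = 478 × 346/382 ≈ 433 Hz.
Drop: f₁ − f₂ = 2f·v·v_s/(v² − v_s²) = 2 × 478 × 346 × 36/(346² − 36²) ≈ 101 Hz.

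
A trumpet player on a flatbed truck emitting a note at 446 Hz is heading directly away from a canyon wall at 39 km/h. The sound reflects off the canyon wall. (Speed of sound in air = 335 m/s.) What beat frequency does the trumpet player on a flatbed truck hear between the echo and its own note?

39 km/h = 10.83 m/s.
The canyon wall receives the sound from a moving source: f₁ = f₀ · v/(v + v_e) = 446 × 335/345.83 ≈ 432.0 Hz.
On the return leg the trumpet player on a flatbed truck is a moving observer: f₂ = f₁ · (v − v_e)/v = 432.0 × 324.17/335 ≈ 418.1 Hz.
Equivalently f₂ = f₀ · (v − v_e)/(v + v_e).
Beat against the emitted tone: |f₂ − f₀| = 2v_e·f₀/(v + v_e) = 2 × 10.83 × 446/345.83 ≈ 27.9 Hz.

27.9 Hz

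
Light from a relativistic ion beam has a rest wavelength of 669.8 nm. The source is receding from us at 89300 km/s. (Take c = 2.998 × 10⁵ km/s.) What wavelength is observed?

β = v/c = 89300/299800 = 0.2979.
Relativistic Doppler for wavelength: λ' = λ₀ · √((1 + β)/(1 − β)).
λ' = 669.8 × √(1.2979/0.7021) = 669.8 × 1.35958 ≈ 910.6 nm.

910.6 nm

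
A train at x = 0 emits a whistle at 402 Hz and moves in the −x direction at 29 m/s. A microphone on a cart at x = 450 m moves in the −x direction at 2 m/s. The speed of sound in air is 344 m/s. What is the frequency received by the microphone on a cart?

The observer lies on the +x side, so the source is heading away from the observer and the observer is heading toward the source.
With source receding and observer approaching, f' = f · (v + v_o)/(v + v_s).
f' = 402 × (344 + 2)/(344 + 29) = 402 × 346/373 ≈ 373 Hz.

373 Hz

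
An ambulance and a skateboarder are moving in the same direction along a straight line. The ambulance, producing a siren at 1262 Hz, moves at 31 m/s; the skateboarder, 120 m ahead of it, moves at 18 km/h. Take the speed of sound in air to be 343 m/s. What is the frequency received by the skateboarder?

18 km/h = 5 m/s.
The skateboarder is ahead, so the ambulance is moving toward it while the skateboarder is moving away from the ambulance.
With source approaching and observer receding, f' = f · (v − v_o)/(v − v_s).
f' = 1262 × (343 − 5)/(343 − 31) = 1262 × 338/312 ≈ 1367 Hz.

1367 Hz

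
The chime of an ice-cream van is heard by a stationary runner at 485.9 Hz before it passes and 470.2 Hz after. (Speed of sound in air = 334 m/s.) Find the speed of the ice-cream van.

5.5 m/s

f₁/f₂ = (v + v_s)/(v − v_s), so v_s = v · (f₁ − f₂)/(f₁ + f₂).
v_s = 334 × (485.9 − 470.2)/(485.9 + 470.2) = 334 × 15.7/956.1 ≈ 5.5 m/s.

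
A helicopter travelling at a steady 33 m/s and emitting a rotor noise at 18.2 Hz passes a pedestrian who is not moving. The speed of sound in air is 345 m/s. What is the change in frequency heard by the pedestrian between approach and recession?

Approaching: f₁ = f · v/(v − v_s) = 18.2 × 345/312 ≈ 20.12 Hz.
Receding: f₂ = f · v/(v + v_s) = 18.2 × 345/378 ≈ 16.61 Hz.
Drop: f₁ − f₂ = 2f·v·v_s/(v² − v_s²) = 2 × 18.2 × 345 × 33/(345² − 33²) ≈ 3.51 Hz.

3.51 Hz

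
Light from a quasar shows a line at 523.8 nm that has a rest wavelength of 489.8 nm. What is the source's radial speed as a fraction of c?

λ'/λ₀ = 1.0694 > 1 (redshift), so the source is receding.
λ'/λ₀ = √((1 + β)/(1 − β)) for a receding source ⇒ β = (r² − 1)/(r² + 1) with r = λ'/λ₀.
β = (1.1437 − 1)/(1.1437 + 1) ≈ 0.067.

0.067c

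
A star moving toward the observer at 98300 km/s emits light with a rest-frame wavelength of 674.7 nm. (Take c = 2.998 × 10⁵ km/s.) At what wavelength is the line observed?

β = v/c = 98300/299800 = 0.3279.
Relativistic Doppler for wavelength: λ' = λ₀ · √((1 − β)/(1 + β)).
λ' = 674.7 × √(0.6721/1.3279) = 674.7 × 0.71145 ≈ 480.0 nm.

480.0 nm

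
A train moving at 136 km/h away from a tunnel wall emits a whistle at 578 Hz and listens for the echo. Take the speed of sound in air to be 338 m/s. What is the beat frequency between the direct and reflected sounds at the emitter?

116 Hz

136 km/h = 37.78 m/s.
The tunnel wall receives the sound from a moving source: f₁ = f₀ · v/(v + v_e) = 578 × 338/375.78 ≈ 519.9 Hz.
On the return leg the train is a moving observer: f₂ = f₁ · (v − v_e)/v = 519.9 × 300.22/338 ≈ 461.8 Hz.
Equivalently f₂ = f₀ · (v − v_e)/(v + v_e).
Beat against the emitted tone: |f₂ − f₀| = 2v_e·f₀/(v + v_e) = 2 × 37.78 × 578/375.78 ≈ 116 Hz.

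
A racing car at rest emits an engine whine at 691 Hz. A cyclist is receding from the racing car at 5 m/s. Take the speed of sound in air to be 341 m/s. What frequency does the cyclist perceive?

Only the observer moves, away from the source, so f' = f · (v − v_o)/v.
f' = 691 × (341 − 5)/341 = 691 × 336/341 ≈ 681 Hz.

681 Hz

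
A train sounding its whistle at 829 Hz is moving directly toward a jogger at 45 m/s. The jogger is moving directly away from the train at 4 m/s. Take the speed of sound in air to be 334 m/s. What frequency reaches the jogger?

947 Hz

General Doppler shift: f' = f · (v − v_o)/(v − v_s).
f' = 829 × (334 − 4)/(334 − 45) = 829 × 330/289 ≈ 947 Hz.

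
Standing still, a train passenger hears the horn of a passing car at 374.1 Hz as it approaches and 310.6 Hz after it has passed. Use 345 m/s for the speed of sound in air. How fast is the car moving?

32 m/s

f₁/f₂ = (v + v_s)/(v − v_s), so v_s = v · (f₁ − f₂)/(f₁ + f₂).
v_s = 345 × (374.1 − 310.6)/(374.1 + 310.6) = 345 × 63.5/684.7 ≈ 32 m/s.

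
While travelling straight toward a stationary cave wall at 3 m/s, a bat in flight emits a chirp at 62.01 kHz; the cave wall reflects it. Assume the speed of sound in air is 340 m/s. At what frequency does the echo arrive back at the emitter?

The cave wall receives the sound from a moving source: f₁ = f₀ · v/(v − v_e) = 62.01 × 340/337 ≈ 62.6 kHz.
On the return leg the bat in flight is a moving observer: f₂ = f₁ · (v + v_e)/v = 62.6 × 343/340 ≈ 63.1 kHz.

63.1 kHz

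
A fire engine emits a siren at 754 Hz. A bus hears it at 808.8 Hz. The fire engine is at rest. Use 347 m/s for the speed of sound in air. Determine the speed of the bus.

f' > f, so the bus is approaching.
f' = f · (v + v_o)/v ⇒ v_o = v · |f'/f − 1|.
v_o = 347 × |808.8/754 − 1| = 347 × 0.07268 ≈ 25 m/s.

25 m/s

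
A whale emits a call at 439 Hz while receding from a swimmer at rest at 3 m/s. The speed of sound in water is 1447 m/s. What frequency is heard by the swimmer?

438 Hz

Moving source, stationary observer: f' = f · v/(v + v_s) since the source is receding.
f' = 439 × 1447/(1447 + 3) = 439 × 1447/1450 ≈ 438 Hz.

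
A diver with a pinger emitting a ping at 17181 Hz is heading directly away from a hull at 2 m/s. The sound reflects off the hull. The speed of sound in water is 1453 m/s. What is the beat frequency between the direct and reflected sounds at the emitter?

The hull receives the sound from a moving source: f₁ = f₀ · v/(v + v_e) = 17181 × 1453/1455 ≈ 17157.4 Hz.
On the return leg the diver with a pinger is a moving observer: f₂ = f₁ · (v − v_e)/v = 17157.4 × 1451/1453 ≈ 17133.8 Hz.
Beat against the emitted tone: |f₂ − f₀| = 2v_e·f₀/(v + v_e) = 2 × 2 × 17181/1455 ≈ 47.2 Hz.

47.2 Hz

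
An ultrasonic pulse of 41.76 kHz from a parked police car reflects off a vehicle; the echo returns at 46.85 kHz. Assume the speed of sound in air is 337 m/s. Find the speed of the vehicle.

19.4 m/s

Double Doppler shift off a moving reflector: f₂ = f₀ · (v + u)/(v − u) (u > 0 toward emitter).
Rearranging, u = v · (f₂ − f₀)/(f₂ + f₀) = 337 × 5.09/88.61 ≈ 19.4 m/s.
So the vehicle is moving at 19.4 m/s toward the emitter.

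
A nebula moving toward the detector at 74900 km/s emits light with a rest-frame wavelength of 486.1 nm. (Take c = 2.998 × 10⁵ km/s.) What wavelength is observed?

β = v/c = 74900/299800 = 0.2498.
Relativistic Doppler for wavelength: λ' = λ₀ · √((1 − β)/(1 + β)).
λ' = 486.1 × √(0.7502/1.2498) = 486.1 × 0.77473 ≈ 376.6 nm.

376.6 nm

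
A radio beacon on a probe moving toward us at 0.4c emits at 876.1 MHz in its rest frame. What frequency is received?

Relativistic Doppler for frequency: f' = f₀ · √((1 + β)/(1 − β)).
f' = 876.1 × √(1.4000/0.6000) = 876.1 × 1.52753 ≈ 1338.3 MHz.

1338.3 MHz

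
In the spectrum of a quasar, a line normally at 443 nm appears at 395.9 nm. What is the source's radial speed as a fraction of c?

0.112

λ'/λ₀ = 0.8937 < 1 (blueshift), so the source is approaching.
λ'/λ₀ = √((1 − β)/(1 + β)) for an approaching source ⇒ β = (1 − r²)/(1 + r²) with r = λ'/λ₀.
β = (1 − 0.7987)/(1 + 0.7987) ≈ 0.112.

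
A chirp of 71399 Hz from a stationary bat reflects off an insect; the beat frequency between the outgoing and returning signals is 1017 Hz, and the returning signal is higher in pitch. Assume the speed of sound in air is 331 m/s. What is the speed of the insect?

Double Doppler shift off a moving reflector: f₂ = f₀ · (v + u)/(v − u) (u > 0 toward emitter).
Returning signal is higher, so f₂ = f₀ + Δf = 71399 + 1017 = 72416 Hz.
Rearranging, u = v · (f₂ − f₀)/(f₂ + f₀) = 331 × 1017/143815 ≈ 2.34 m/s.
So the insect is moving at 2.34 m/s toward the emitter.

2.34 m/s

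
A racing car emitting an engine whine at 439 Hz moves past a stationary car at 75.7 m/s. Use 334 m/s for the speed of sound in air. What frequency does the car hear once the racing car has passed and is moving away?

Receding: f₂ = f · v/(v + v_s) = 439 × 334/409.7 ≈ 358 Hz.

358 Hz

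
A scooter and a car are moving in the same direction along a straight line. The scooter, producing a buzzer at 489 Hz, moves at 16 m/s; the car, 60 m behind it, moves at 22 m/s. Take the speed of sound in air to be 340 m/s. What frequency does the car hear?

497 Hz

The car is behind, so the scooter is moving away from it while the car is moving toward the scooter.
Both move, so f' = f · (v + v_o)/(v + v_s).
f' = 489 × (340 + 22)/(340 + 16) = 489 × 362/356 ≈ 497 Hz.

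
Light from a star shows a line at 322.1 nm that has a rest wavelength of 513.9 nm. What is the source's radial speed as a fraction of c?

λ'/λ₀ = 0.6268 < 1 (blueshift), so the source is approaching.
λ'/λ₀ = √((1 − β)/(1 + β)) for an approaching source ⇒ β = (1 − r²)/(1 + r²) with r = λ'/λ₀.
β = (1 − 0.3928)/(1 + 0.3928) ≈ 0.436.

0.436c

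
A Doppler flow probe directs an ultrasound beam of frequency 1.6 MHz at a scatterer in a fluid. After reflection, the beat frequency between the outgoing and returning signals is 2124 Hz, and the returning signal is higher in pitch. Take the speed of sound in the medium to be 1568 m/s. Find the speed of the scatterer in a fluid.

1.04 m/s

Double Doppler shift off a moving reflector: f₂ = f₀ · (v + u)/(v − u) (u > 0 toward emitter).
Returning signal is higher, so f₂ = f₀ + Δf = 1600000 + 2124 = 1602124 Hz.
Rearranging, u = v · (f₂ − f₀)/(f₂ + f₀) = 1568 × 2124/3202124 ≈ 1.04 m/s.
So the scatterer in a fluid is moving at 1.04 m/s toward the emitter.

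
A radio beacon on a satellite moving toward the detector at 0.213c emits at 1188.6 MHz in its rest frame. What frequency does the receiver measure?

Relativistic Doppler for frequency: f' = f₀ · √((1 + β)/(1 − β)).
f' = 1188.6 × √(1.2130/0.7870) = 1188.6 × 1.24149 ≈ 1475.6 MHz.

1475.6 MHz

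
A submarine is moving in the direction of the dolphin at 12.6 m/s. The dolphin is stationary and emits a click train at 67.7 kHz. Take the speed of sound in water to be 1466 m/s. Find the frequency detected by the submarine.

Moving observer, stationary source: f' = f · (v + v_o)/v.
f' = 67.7 × (1466 + 12.6)/1466 = 67.7 × 1478.6/1466 ≈ 68.3 kHz.

68.3 kHz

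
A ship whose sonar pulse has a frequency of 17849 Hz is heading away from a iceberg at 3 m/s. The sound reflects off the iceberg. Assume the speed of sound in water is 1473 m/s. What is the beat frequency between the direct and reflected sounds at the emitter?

73 Hz

The iceberg receives the sound from a moving source: f₁ = f₀ · v/(v + v_e) = 17849 × 1473/1476 ≈ 17812.7 Hz.
On the return leg the ship is a moving observer: f₂ = f₁ · (v − v_e)/v = 17812.7 × 1470/1473 ≈ 17776.4 Hz.
Beat against the emitted tone: |f₂ − f₀| = 2v_e·f₀/(v + v_e) = 2 × 3 × 17849/1476 ≈ 73 Hz.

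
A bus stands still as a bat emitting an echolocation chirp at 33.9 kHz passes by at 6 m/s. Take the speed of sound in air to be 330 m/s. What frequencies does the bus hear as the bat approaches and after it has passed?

34.5 kHz approaching; 33.3 kHz receding

Approaching: f₁ = f · v/(v − v_s) = 33.9 × 330/324 ≈ 34.5 kHz.
Receding: f₂ = f · v/(v + v_s) = 33.9 × 330/336 ≈ 33.3 kHz.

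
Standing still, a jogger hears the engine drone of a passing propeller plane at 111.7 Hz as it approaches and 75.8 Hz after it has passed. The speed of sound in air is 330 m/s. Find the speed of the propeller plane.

63 m/s

f₁/f₂ = (v + v_s)/(v − v_s), so v_s = v · (f₁ − f₂)/(f₁ + f₂).
v_s = 330 × (111.7 − 75.8)/(111.7 + 75.8) = 330 × 35.9/187.5 ≈ 63 m/s.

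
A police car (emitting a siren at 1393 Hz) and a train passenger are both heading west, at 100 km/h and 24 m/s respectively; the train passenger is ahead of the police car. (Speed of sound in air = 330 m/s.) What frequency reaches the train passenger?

1410 Hz

100 km/h = 27.78 m/s.
The train passenger is ahead, so the police car is moving toward it while the train passenger is moving away from the police car.
With source approaching and observer receding, f' = f · (v − v_o)/(v − v_s).
f' = 1393 × (330 − 24)/(330 − 27.78) = 1393 × 306/302.22 ≈ 1410 Hz.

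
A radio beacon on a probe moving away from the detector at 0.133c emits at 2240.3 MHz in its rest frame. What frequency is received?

1959.8 MHz

Relativistic Doppler for frequency: f' = f₀ · √((1 − β)/(1 + β)).
f' = 2240.3 × √(0.8670/1.1330) = 2240.3 × 0.87477 ≈ 1959.8 MHz.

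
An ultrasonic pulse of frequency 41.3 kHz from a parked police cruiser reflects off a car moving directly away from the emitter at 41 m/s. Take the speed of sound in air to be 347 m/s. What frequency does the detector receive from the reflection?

At the car (a moving observer), f₁ = f₀ · (v − u)/v = 41.3 × 306/347 ≈ 36.4 kHz.
On reflection it acts as a source moving away from the stationary detector: f₂ = f₁ · v/(v + u) = 36.4 × 347/388 ≈ 32.6 kHz.

32.6 kHz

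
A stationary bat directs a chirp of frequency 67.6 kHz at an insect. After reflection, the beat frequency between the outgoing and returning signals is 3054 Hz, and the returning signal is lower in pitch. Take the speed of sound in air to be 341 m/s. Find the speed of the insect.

7.9 m/s

Double Doppler shift off a moving reflector: f₂ = f₀ · (v + u)/(v − u) (u > 0 toward emitter).
Returning signal is lower, so f₂ = f₀ − Δf = 67600 − 3054 = 64546 Hz.
Rearranging, u = v · (f₂ − f₀)/(f₂ + f₀) = 341 × -3054/132146 ≈ -7.9 m/s.
So the insect is moving at 7.9 m/s away from the emitter.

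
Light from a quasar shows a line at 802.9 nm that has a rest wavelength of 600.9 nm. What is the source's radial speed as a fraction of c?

λ'/λ₀ = 1.3362 > 1 (redshift), so the source is receding.
λ'/λ₀ = √((1 + β)/(1 − β)) for a receding source ⇒ β = (r² − 1)/(r² + 1) with r = λ'/λ₀.
β = (1.7853 − 1)/(1.7853 + 1) ≈ 0.282.

0.282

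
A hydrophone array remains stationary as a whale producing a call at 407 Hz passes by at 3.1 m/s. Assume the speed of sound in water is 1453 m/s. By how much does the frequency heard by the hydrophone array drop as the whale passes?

Approaching: f₁ = f · v/(v − v_s) = 407 × 1453/1449.9 ≈ 407.87 Hz.
Receding: f₂ = f · v/(v + v_s) = 407 × 1453/1456.1 ≈ 406.13 Hz.
Drop: f₁ − f₂ = 2f·v·v_s/(v² − v_s²) = 2 × 407 × 1453 × 3.1/(1453² − 3.1²) ≈ 1.74 Hz.

1.74 Hz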